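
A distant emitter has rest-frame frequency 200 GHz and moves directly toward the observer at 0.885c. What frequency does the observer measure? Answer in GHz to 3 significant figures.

f_obs ≈ 810 GHz

Relativistic Doppler: f_obs = f_src √((1+β)/(1−β))
= 200 × √(1.8850/0.11500) = 200 × 4.0486 = 810 GHz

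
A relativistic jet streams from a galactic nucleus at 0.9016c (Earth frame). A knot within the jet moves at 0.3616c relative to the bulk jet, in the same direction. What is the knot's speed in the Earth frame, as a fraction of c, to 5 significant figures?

Relativistic velocity addition: u = (u' + v)/(1 + u'v/c²)
= (0.3616 + 0.9016)/(1 + 0.3616×0.9016) = 1.2632/1.326019 = 0.95263

u ≈ 0.95263c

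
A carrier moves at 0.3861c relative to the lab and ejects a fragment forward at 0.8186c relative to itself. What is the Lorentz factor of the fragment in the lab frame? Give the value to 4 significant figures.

u_lab = (0.8186 + 0.3861)/(1 + 0.8186×0.3861) = 1.2047/1.316061 = 0.9153828
γ = 1/√(1 − 0.9153828²) = 2.484

γ ≈ 2.484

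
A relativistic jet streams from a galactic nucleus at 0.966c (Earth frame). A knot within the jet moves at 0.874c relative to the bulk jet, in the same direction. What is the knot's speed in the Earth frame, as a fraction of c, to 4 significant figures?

Relativistic velocity addition: u = (u' + v)/(1 + u'v/c²)
= (0.874 + 0.966)/(1 + 0.874×0.966) = 1.840/1.84428 = 0.9977

u ≈ 0.9977c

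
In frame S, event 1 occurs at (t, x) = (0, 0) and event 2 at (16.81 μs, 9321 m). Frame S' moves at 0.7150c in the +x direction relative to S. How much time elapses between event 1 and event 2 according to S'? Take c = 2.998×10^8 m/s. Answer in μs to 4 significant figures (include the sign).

Δt' ≈ -7.752 μs

γ = 1/√(1 − 0.7150²) = 1.43036
Δt' = γ(Δt − vΔx/c²) = 1.43036 × (16.81 μs − 0.7150×9321 m / (2.998×10^8 m/s))
= 1.43036 × (-5.41987 μs) = -7.752 μs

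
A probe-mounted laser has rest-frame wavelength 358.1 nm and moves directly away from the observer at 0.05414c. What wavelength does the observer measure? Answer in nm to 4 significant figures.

λ_obs ≈ 378.0 nm

Relativistic Doppler: λ_obs = λ_src √((1+β)/(1−β))
= 358.1 × √(1.05414/0.945860) = 358.1 × 1.05569 = 378.0 nm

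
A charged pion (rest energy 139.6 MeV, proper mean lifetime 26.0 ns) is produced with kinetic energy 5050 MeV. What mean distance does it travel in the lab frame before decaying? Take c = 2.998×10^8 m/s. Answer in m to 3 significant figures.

γ = 1 + K/(m₀c²) = 1 + 5050/139.6 = 37.175
β = √(1 − 1/γ²) = 0.99964
Dilated lifetime: γτ₀ = 37.175 × 26.0 ns = 966.54 ns
d = βc·γτ₀ = 0.99964 × (2.998×10^8 m/s) × 9.6654×10^-7 s = 290 m

d ≈ 290 m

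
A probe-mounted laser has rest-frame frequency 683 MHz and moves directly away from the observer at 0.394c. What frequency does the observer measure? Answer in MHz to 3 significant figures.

f_obs ≈ 450 MHz

Relativistic Doppler: f_obs = f_src √((1−β)/(1+β))
= 683 × √(0.60600/1.3940) = 683 × 0.65933 = 450 MHz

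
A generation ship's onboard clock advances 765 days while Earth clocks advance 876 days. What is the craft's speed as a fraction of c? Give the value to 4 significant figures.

γ = Δt/τ₀ = 876/765 = 1.14510
β = √(1 − 1/γ²) = √(1 − 1/1.14510²) = 0.4872

β ≈ 0.4872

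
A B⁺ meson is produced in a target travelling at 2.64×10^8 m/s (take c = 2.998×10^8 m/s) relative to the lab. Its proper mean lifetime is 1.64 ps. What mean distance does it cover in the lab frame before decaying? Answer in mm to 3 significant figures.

β = v/c = 2.64×10^8 / 2.998×10^8 = 0.88059
γ = 1/√(1 − 0.88059²) = 2.1102
Dilated lifetime: Δt = γτ₀ = 2.1102 × 1.64 ps = 3.4608 ps
d = vΔt = 0.88059c × 3.4608 ps = 2.6400×10^8 m/s × 3.4608×10^-12 s = 0.914 mm

d ≈ 0.914 mm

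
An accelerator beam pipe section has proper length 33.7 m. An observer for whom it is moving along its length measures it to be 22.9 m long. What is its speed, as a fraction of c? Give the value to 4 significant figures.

β ≈ 0.7337

γ = L₀/L = 33.7/22.9 = 1.47162
β = √(1 − 1/γ²) = 0.7337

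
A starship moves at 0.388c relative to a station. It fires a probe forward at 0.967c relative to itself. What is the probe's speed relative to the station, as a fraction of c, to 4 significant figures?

Relativistic velocity addition: u = (u' + v)/(1 + u'v/c²)
= (0.967 + 0.388)/(1 + 0.967×0.388) = 1.355/1.37520 = 0.9853

u ≈ 0.9853c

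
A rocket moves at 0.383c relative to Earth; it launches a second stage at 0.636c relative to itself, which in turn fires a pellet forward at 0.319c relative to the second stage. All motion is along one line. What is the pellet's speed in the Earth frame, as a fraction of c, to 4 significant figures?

Compose boost 2: (0.636 + 0.383)/(1 + 0.636×0.383) = 1.019/1.24359 = 0.819403
Compose boost 3: (0.319 + 0.819403)/(1 + 0.319×0.819403) = 1.13840/1.26139 = 0.9025

u ≈ 0.9025c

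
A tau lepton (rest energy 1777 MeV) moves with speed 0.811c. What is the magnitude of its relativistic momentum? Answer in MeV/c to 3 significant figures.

γ = 1/√(1 − 0.811²) = 1.7093
p = γβm₀c = 1.7093 × 0.811 × 1777 MeV/c = 2460 MeV/c

p ≈ 2460 MeV/c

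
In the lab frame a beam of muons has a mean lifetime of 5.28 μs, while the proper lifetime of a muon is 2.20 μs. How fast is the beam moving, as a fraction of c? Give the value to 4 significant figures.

β ≈ 0.9091

γ = Δt/τ₀ = 5.28/2.20 = 2.40000
β = √(1 − 1/γ²) = √(1 − 1/2.40000²) = 0.9091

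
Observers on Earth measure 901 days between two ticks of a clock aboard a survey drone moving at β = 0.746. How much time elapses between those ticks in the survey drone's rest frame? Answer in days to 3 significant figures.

γ = 1/√(1 − 0.746²) = 1.5016
Proper time: τ₀ = Δt/γ = 901/1.5016 = 600 days

τ₀ ≈ 600 days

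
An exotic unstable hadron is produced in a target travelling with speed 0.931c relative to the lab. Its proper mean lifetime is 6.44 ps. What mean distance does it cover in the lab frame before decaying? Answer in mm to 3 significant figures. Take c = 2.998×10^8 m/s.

d ≈ 4.92 mm

γ = 1/√(1 − 0.931²) = 2.7396
Dilated lifetime: Δt = γτ₀ = 2.7396 × 6.44 ps = 17.643 ps
d = vΔt = 0.931c × 17.643 ps = 2.7911×10^8 m/s × 1.7643×10^-11 s = 4.92 mm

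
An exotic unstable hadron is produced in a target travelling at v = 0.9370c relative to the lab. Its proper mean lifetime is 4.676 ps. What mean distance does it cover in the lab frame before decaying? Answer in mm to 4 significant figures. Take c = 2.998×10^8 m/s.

d ≈ 3.760 mm

γ = 1/√(1 − 0.9370²) = 2.86263
Dilated lifetime: Δt = γτ₀ = 2.86263 × 4.676 ps = 13.3856 ps
d = vΔt = 0.9370c × 13.3856 ps = 2.80913×10^8 m/s × 1.33856×10^-11 s = 3.760 mm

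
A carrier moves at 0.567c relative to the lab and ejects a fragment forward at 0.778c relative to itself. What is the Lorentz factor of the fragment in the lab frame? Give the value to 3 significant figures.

γ ≈ 2.78

u_lab = (0.778 + 0.567)/(1 + 0.778×0.567) = 1.345/1.44113 = 0.933298
γ = 1/√(1 − 0.933298²) = 2.78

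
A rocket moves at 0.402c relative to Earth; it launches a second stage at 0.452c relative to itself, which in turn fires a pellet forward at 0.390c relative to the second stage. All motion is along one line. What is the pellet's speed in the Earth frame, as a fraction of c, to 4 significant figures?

u ≈ 0.8680c

Compose boost 2: (0.452 + 0.402)/(1 + 0.452×0.402) = 0.8540/1.18170 = 0.722685
Compose boost 3: (0.390 + 0.722685)/(1 + 0.390×0.722685) = 1.11269/1.28185 = 0.8680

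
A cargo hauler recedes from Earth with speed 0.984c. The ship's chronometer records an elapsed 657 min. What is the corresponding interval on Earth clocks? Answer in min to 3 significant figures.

γ = 1/√(1 − 0.984²) = 5.6127
Time dilation: Δt = γτ₀ = 5.6127 × 657 min = 3690 min

Δt ≈ 3690 min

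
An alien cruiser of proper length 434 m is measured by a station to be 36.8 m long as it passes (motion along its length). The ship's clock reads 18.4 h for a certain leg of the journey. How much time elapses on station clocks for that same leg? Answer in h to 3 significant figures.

Δt ≈ 217 h

Length contraction ⇒ γ = L₀/L = 434/36.8 = 11.793
Time dilation: Δt = γτ₀ = 11.793 × 18.4 h = 217 h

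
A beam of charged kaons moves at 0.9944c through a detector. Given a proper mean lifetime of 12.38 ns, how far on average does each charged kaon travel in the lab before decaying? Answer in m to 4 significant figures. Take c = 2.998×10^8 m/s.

γ = 1/√(1 − 0.9944²) = 9.46237
Dilated lifetime: Δt = γτ₀ = 9.46237 × 12.38 ns = 117.144 ns
d = vΔt = 0.9944c × 117.144 ns = 2.98121×10^8 m/s × 1.17144×10^-7 s = 34.92 m

d ≈ 34.92 m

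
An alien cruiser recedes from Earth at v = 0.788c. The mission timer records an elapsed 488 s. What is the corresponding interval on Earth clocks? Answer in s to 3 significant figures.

γ = 1/√(1 − 0.788²) = 1.6242
Time dilation: Δt = γτ₀ = 1.6242 × 488 s = 793 s

Δt ≈ 793 s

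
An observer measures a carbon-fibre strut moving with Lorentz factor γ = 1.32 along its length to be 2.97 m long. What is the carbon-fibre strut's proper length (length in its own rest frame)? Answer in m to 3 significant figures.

L₀ ≈ 3.92 m

γ = 1.32 (given)
L₀ = γL = 1.32 × 2.97 = 3.92 m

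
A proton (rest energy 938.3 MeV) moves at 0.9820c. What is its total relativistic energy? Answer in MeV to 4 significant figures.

γ = 1/√(1 − 0.9820²) = 5.29434
E = γm₀c² = 5.29434 × 938.3 MeV = 4968 MeV

E ≈ 4968 MeV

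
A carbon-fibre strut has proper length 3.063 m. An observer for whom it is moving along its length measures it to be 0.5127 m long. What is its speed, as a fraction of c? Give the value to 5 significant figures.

γ = L₀/L = 3.063/0.5127 = 5.974254
β = √(1 − 1/γ²) = 0.98589

β ≈ 0.98589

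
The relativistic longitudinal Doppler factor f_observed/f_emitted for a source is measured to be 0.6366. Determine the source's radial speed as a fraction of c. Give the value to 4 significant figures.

β ≈ 0.4232

f_obs/f_src = √((1−β)/(1+β)) = 0.6366  ⇒  (1−β)/(1+β) = 0.405260
β = |1 − D²|/(1 + D²) = |1 − 0.405260|/(1 + 0.405260) = 0.4232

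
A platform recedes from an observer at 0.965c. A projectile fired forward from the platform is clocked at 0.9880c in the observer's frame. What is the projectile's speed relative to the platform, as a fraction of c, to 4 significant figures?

Inverse velocity addition: u' = (u − v)/(1 − uv/c²)
= (0.9880 − 0.965)/(1 − 0.9880×0.965) = 0.02300/0.0465800 = 0.4938

u' ≈ 0.4938c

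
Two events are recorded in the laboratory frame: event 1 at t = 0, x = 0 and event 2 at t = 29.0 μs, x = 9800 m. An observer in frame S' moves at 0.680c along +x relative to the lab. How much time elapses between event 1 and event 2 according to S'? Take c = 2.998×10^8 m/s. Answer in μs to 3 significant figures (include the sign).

γ = 1/√(1 − 0.680²) = 1.3639
Δt' = γ(Δt − vΔx/c²) = 1.3639 × (29.0 μs − 0.680×9800 m / (2.998×10^8 m/s))
= 1.3639 × (6.7718 μs) = 9.24 μs

Δt' ≈ 9.24 μs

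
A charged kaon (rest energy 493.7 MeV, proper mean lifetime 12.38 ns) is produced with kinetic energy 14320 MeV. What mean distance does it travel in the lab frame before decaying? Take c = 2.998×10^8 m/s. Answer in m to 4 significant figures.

d ≈ 111.3 m

γ = 1 + K/(m₀c²) = 1 + 14320/493.7 = 30.0055
β = √(1 − 1/γ²) = 0.999444
Dilated lifetime: γτ₀ = 30.0055 × 12.38 ns = 371.468 ns
d = βc·γτ₀ = 0.999444 × (2.998×10^8 m/s) × 3.71468×10^-7 s = 111.3 m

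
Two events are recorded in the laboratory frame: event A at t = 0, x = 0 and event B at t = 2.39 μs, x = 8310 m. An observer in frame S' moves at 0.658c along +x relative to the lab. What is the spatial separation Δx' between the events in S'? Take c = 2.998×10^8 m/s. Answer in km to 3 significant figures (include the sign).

Δx' ≈ 10.4 km

γ = 1/√(1 − 0.658²) = 1.3280
Δx' = γ(Δx − vΔt) = 1.3280 × (8310 m − 0.658×(2.998×10^8 m/s)×2.39×10^-6 s)
= 1.3280 × (7838.5 m) = 10.4 km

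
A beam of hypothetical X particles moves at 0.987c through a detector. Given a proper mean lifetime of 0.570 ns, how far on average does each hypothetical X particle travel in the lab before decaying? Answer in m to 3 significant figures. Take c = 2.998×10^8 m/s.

γ = 1/√(1 − 0.987²) = 6.2220
Dilated lifetime: Δt = γτ₀ = 6.2220 × 0.570 ns = 3.5465 ns
d = vΔt = 0.987c × 3.5465 ns = 2.9590×10^8 m/s × 3.5465×10^-9 s = 1.05 m

d ≈ 1.05 m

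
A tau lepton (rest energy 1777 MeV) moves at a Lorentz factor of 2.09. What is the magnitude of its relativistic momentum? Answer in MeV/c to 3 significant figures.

p ≈ 3260 MeV/c

β = √(1 − 1/γ²) = √(1 − 1/2.09²) = 0.87810
p = γβm₀c = 2.09 × 0.87810 × 1777 MeV/c = 3260 MeV/c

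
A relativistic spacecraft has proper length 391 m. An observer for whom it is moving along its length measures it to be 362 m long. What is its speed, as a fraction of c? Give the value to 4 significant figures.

γ = L₀/L = 391/362 = 1.08011
β = √(1 − 1/γ²) = 0.3779

β ≈ 0.3779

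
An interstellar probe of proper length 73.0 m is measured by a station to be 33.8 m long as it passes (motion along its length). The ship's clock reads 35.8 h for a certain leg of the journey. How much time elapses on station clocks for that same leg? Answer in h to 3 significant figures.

Length contraction ⇒ γ = L₀/L = 73.0/33.8 = 2.1598
Time dilation: Δt = γτ₀ = 2.1598 × 35.8 h = 77.3 h

Δt ≈ 77.3 h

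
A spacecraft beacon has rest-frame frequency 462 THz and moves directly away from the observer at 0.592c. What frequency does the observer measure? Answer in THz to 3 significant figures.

Relativistic Doppler: f_obs = f_src √((1−β)/(1+β))
= 462 × √(0.40800/1.5920) = 462 × 0.50624 = 234 THz

f_obs ≈ 234 THz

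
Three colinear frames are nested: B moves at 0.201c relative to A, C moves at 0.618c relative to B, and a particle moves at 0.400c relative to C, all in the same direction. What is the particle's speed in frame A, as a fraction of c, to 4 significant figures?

u ≈ 0.8739c

Compose boost 2: (0.618 + 0.201)/(1 + 0.618×0.201) = 0.8190/1.12422 = 0.728506
Compose boost 3: (0.400 + 0.728506)/(1 + 0.400×0.728506) = 1.12851/1.29140 = 0.8739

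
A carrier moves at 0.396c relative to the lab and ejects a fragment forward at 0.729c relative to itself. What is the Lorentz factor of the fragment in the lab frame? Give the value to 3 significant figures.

u_lab = (0.729 + 0.396)/(1 + 0.729×0.396) = 1.125/1.28868 = 0.872984
γ = 1/√(1 − 0.872984²) = 2.05

γ ≈ 2.05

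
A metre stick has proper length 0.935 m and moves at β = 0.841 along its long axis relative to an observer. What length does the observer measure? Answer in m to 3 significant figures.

γ = 1/√(1 − 0.841²) = 1.8483
Length contraction: L = L₀/γ = 0.935/1.8483 = 0.506 m

L ≈ 0.506 m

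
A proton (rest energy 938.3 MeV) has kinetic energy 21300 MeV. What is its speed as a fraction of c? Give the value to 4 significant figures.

β ≈ 0.9991

γ = 1 + K/(m₀c²) = 1 + 21300/938.3 = 23.7006
β = √(1 − 1/γ²) = 0.9991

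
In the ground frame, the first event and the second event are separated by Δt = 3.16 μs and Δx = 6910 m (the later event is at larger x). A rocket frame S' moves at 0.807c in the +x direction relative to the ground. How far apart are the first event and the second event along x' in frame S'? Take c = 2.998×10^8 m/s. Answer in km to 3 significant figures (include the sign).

γ = 1/√(1 − 0.807²) = 1.6933
Δx' = γ(Δx − vΔt) = 1.6933 × (6910 m − 0.807×(2.998×10^8 m/s)×3.16×10^-6 s)
= 1.6933 × (6145.5 m) = 10.4 km

Δx' ≈ 10.4 km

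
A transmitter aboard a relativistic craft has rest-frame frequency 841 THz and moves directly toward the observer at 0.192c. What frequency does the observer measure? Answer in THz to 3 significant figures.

f_obs ≈ 1020 THz

Relativistic Doppler: f_obs = f_src √((1+β)/(1−β))
= 841 × √(1.1920/0.80800) = 841 × 1.2146 = 1020 THz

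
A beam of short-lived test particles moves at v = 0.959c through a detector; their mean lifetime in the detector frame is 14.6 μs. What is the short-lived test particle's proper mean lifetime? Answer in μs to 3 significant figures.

γ = 1/√(1 − 0.959²) = 3.5285
Proper time: τ₀ = Δt/γ = 14.6/3.5285 = 4.14 μs

τ₀ ≈ 4.14 μs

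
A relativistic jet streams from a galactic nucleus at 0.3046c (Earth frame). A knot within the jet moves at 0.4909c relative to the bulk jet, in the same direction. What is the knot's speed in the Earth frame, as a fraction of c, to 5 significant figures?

u ≈ 0.69202c

Relativistic velocity addition: u = (u' + v)/(1 + u'v/c²)
= (0.4909 + 0.3046)/(1 + 0.4909×0.3046) = 0.79550/1.149528 = 0.69202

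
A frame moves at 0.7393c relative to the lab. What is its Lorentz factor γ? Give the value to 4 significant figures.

γ ≈ 1.485

γ = 1/√(1 − β²) = 1/√(1 − 0.7393²) = 1/√(0.453436) = 1.485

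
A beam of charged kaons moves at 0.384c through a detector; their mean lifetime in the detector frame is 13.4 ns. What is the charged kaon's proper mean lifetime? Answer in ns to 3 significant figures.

γ = 1/√(1 − 0.384²) = 1.0830
Proper time: τ₀ = Δt/γ = 13.4/1.0830 = 12.4 ns

τ₀ ≈ 12.4 ns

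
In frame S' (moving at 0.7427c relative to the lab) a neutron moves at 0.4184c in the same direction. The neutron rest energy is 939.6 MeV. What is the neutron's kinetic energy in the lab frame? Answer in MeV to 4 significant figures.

K ≈ 1085 MeV

u_lab = (0.4184 + 0.7427)/(1 + 0.4184×0.7427) = 0.8858316
γ = 1/√(1 − 0.8858316²) = 2.15514
K = (γ − 1)m₀c² = (2.15514 − 1) × 939.6 = 1.15514 × 939.6 = 1085 MeV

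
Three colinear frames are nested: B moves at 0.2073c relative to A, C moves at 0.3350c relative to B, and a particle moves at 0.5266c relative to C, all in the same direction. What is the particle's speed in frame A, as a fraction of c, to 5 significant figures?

u ≈ 0.81583c

Compose boost 2: (0.3350 + 0.2073)/(1 + 0.3350×0.2073) = 0.54230/1.069446 = 0.5070852
Compose boost 3: (0.5266 + 0.5070852)/(1 + 0.5266×0.5070852) = 1.033685/1.267031 = 0.81583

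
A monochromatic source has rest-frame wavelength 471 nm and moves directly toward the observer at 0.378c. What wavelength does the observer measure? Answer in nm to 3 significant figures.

λ_obs ≈ 316 nm

Relativistic Doppler: λ_obs = λ_src √((1−β)/(1+β))
= 471 × √(0.62200/1.3780) = 471 × 0.67185 = 316 nm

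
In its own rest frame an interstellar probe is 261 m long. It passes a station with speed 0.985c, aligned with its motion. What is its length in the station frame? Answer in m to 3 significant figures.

γ = 1/√(1 − 0.985²) = 5.7953
Length contraction: L = L₀/γ = 261/5.7953 = 45.0 m

L ≈ 45.0 m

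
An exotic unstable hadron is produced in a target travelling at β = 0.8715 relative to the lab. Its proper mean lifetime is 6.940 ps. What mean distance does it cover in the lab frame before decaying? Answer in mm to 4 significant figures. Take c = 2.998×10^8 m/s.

γ = 1/√(1 − 0.8715²) = 2.03917
Dilated lifetime: Δt = γτ₀ = 2.03917 × 6.940 ps = 14.1518 ps
d = vΔt = 0.8715c × 14.1518 ps = 2.61276×10^8 m/s × 1.41518×10^-11 s = 3.698 mm

d ≈ 3.698 mm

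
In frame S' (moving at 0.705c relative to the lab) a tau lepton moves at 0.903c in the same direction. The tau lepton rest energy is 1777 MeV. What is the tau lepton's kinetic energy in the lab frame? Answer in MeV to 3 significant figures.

K ≈ 7770 MeV

u_lab = (0.903 + 0.705)/(1 + 0.903×0.705) = 0.982516
γ = 1/√(1 − 0.982516²) = 5.3712
K = (γ − 1)m₀c² = (5.3712 − 1) × 1777 = 4.3712 × 1777 = 7770 MeV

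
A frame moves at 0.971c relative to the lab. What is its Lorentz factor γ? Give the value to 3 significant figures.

γ = 1/√(1 − β²) = 1/√(1 − 0.971²) = 1/√(0.057159) = 4.18

γ ≈ 4.18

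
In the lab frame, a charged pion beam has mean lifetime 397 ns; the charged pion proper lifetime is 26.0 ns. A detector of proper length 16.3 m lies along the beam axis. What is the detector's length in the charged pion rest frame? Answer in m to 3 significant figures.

L ≈ 1.07 m

Time dilation ⇒ γ = Δt/τ₀ = 397/26.0 = 15.269
Length contraction: L = L₀/γ = 16.3/15.269 = 1.07 m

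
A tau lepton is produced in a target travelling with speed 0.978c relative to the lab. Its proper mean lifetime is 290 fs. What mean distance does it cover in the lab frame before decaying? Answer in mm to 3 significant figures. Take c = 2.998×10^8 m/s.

γ = 1/√(1 − 0.978²) = 4.7938
Dilated lifetime: Δt = γτ₀ = 4.7938 × 290 fs = 1390.2 fs
d = vΔt = 0.978c × 1390.2 fs = 2.9320×10^8 m/s × 1.3902×10^-12 s = 0.408 mm

d ≈ 0.408 mm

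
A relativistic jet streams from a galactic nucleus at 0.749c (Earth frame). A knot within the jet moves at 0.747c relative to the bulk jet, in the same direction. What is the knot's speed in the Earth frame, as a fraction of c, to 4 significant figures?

u ≈ 0.9593c

Relativistic velocity addition: u = (u' + v)/(1 + u'v/c²)
= (0.747 + 0.749)/(1 + 0.747×0.749) = 1.496/1.55950 = 0.9593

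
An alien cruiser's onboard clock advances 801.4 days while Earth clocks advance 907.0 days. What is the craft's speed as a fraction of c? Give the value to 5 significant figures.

β ≈ 0.46829

γ = Δt/τ₀ = 907.0/801.4 = 1.131769
β = √(1 − 1/γ²) = √(1 − 1/1.131769²) = 0.46829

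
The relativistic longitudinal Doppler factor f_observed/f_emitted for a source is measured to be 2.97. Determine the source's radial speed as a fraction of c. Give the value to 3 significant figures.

β ≈ 0.796

f_obs/f_src = √((1+β)/(1−β)) = 2.97  ⇒  (1+β)/(1−β) = 8.8209
β = |1 − D²|/(1 + D²) = |1 − 8.8209|/(1 + 8.8209) = 0.796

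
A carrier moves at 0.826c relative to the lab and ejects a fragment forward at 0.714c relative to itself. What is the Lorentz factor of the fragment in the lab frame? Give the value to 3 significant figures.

u_lab = (0.714 + 0.826)/(1 + 0.714×0.826) = 1.540/1.58976 = 0.968697
γ = 1/√(1 − 0.968697²) = 4.03

γ ≈ 4.03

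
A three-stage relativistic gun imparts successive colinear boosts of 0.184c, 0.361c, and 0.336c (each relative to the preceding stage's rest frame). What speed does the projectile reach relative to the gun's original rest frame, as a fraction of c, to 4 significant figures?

Compose boost 2: (0.361 + 0.184)/(1 + 0.361×0.184) = 0.5450/1.06642 = 0.511054
Compose boost 3: (0.336 + 0.511054)/(1 + 0.336×0.511054) = 0.847054/1.17171 = 0.7229

u ≈ 0.7229c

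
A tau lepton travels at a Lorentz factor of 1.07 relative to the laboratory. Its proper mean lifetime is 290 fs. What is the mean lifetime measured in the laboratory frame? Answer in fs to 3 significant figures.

γ = 1.07 (given)
Time dilation: Δt = γτ₀ = 1.07 × 290 fs = 310 fs

Δt ≈ 310 fs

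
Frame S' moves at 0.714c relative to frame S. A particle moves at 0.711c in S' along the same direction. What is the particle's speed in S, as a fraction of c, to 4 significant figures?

u ≈ 0.9452c

Relativistic velocity addition: u = (u' + v)/(1 + u'v/c²)
= (0.711 + 0.714)/(1 + 0.711×0.714) = 1.425/1.50765 = 0.9452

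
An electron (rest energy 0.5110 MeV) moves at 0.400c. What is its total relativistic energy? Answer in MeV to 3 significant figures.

γ = 1/√(1 − 0.400²) = 1.0911
E = γm₀c² = 1.0911 × 0.5110 MeV = 0.558 MeV

E ≈ 0.558 MeV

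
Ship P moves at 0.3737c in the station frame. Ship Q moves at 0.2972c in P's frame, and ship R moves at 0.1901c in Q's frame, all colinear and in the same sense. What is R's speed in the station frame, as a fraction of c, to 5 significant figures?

u ≈ 0.71218c

Compose boost 2: (0.2972 + 0.3737)/(1 + 0.2972×0.3737) = 0.67090/1.111064 = 0.6038358
Compose boost 3: (0.1901 + 0.6038358)/(1 + 0.1901×0.6038358) = 0.7939358/1.114789 = 0.71218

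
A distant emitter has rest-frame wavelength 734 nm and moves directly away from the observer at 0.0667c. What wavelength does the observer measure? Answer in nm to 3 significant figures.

Relativistic Doppler: λ_obs = λ_src √((1+β)/(1−β))
= 734 × √(1.0667/0.93330) = 734 × 1.0691 = 785 nm

λ_obs ≈ 785 nm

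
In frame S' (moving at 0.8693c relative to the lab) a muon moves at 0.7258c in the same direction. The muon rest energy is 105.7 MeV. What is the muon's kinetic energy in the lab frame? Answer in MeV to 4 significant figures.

u_lab = (0.7258 + 0.8693)/(1 + 0.7258×0.8693) = 0.9780262
γ = 1/√(1 − 0.9780262²) = 4.79657
K = (γ − 1)m₀c² = (4.79657 − 1) × 105.7 = 3.79657 × 105.7 = 401.3 MeV

K ≈ 401.3 MeV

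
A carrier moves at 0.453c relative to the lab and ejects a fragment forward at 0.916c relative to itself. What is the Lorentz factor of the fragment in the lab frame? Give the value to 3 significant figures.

γ ≈ 3.96

u_lab = (0.916 + 0.453)/(1 + 0.916×0.453) = 1.369/1.41495 = 0.967527
γ = 1/√(1 − 0.967527²) = 3.96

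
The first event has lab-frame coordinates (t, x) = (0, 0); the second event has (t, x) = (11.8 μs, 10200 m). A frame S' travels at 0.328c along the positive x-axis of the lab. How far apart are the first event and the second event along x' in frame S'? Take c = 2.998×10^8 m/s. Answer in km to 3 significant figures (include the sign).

Δx' ≈ 9.57 km

γ = 1/√(1 − 0.328²) = 1.0586
Δx' = γ(Δx − vΔt) = 1.0586 × (10200 m − 0.328×(2.998×10^8 m/s)×11.8×10^-6 s)
= 1.0586 × (9039.7 m) = 9.57 km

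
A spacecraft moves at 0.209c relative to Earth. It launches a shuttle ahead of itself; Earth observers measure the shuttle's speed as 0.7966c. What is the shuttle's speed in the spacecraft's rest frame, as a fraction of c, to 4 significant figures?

Inverse velocity addition: u' = (u − v)/(1 − uv/c²)
= (0.7966 − 0.209)/(1 − 0.7966×0.209) = 0.5876/0.833511 = 0.7050

u' ≈ 0.7050c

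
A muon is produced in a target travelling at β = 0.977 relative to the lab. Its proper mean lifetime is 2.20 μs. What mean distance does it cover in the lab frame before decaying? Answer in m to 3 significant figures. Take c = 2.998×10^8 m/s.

γ = 1/√(1 − 0.977²) = 4.6896
Dilated lifetime: Δt = γτ₀ = 4.6896 × 2.20 μs = 10.317 μs
d = vΔt = 0.977c × 10.317 μs = 2.9290×10^8 m/s × 1.0317×10^-5 s = 3020 m

d ≈ 3020 m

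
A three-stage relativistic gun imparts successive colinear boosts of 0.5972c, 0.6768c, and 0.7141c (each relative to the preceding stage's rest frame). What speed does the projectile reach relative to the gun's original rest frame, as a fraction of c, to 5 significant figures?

u ≈ 0.98391c

Compose boost 2: (0.6768 + 0.5972)/(1 + 0.6768×0.5972) = 1.2740/1.404185 = 0.9072879
Compose boost 3: (0.7141 + 0.9072879)/(1 + 0.7141×0.9072879) = 1.621388/1.647894 = 0.98391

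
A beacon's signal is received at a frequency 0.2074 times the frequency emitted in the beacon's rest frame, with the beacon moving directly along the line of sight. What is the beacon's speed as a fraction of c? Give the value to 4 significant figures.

f_obs/f_src = √((1−β)/(1+β)) = 0.2074  ⇒  (1−β)/(1+β) = 0.0430148
β = |1 − D²|/(1 + D²) = |1 − 0.0430148|/(1 + 0.0430148) = 0.9175

β ≈ 0.9175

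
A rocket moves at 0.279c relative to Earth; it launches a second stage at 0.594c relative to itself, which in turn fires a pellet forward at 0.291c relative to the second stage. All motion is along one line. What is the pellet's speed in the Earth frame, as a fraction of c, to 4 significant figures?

Compose boost 2: (0.594 + 0.279)/(1 + 0.594×0.279) = 0.8730/1.16573 = 0.748890
Compose boost 3: (0.291 + 0.748890)/(1 + 0.291×0.748890) = 1.03989/1.21793 = 0.8538

u ≈ 0.8538c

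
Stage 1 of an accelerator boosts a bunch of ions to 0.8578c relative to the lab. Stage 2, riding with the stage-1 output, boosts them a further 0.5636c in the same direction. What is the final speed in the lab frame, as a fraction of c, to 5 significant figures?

u ≈ 0.95817c

Compose boost 2: (0.5636 + 0.8578)/(1 + 0.5636×0.8578) = 1.4214/1.483456 = 0.95817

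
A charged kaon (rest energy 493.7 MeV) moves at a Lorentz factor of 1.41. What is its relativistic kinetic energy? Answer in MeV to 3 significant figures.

γ = 1.41 (given)
K = (γ − 1)m₀c² = (1.41 − 1) × 493.7 MeV = 0.41000 × 493.7 MeV = 202 MeV

K ≈ 202 MeV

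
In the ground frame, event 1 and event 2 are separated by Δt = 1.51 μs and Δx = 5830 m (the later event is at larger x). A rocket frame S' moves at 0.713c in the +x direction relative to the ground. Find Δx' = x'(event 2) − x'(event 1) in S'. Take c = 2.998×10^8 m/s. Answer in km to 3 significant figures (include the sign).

γ = 1/√(1 − 0.713²) = 1.4262
Δx' = γ(Δx − vΔt) = 1.4262 × (5830 m − 0.713×(2.998×10^8 m/s)×1.51×10^-6 s)
= 1.4262 × (5507.2 m) = 7.85 km

Δx' ≈ 7.85 km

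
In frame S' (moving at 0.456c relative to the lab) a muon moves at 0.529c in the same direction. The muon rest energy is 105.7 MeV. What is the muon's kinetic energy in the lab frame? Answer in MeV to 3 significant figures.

K ≈ 68.0 MeV

u_lab = (0.529 + 0.456)/(1 + 0.529×0.456) = 0.793572
γ = 1/√(1 − 0.793572²) = 1.6434
K = (γ − 1)m₀c² = (1.6434 − 1) × 105.7 = 0.64345 × 105.7 = 68.0 MeV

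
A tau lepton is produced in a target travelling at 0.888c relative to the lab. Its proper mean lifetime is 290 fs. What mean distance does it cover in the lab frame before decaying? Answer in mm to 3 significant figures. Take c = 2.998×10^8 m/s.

d ≈ 0.168 mm

γ = 1/√(1 − 0.888²) = 2.1747
Dilated lifetime: Δt = γτ₀ = 2.1747 × 290 fs = 630.65 fs
d = vΔt = 0.888c × 630.65 fs = 2.6622×10^8 m/s × 6.3065×10^-13 s = 0.168 mm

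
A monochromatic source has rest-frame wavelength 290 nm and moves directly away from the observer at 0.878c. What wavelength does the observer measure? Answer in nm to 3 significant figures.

Relativistic Doppler: λ_obs = λ_src √((1+β)/(1−β))
= 290 × √(1.8780/0.12200) = 290 × 3.9234 = 1140 nm

λ_obs ≈ 1140 nm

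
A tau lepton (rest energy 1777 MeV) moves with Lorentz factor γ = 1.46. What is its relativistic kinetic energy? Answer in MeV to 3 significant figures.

K ≈ 817 MeV

γ = 1.46 (given)
K = (γ − 1)m₀c² = (1.46 − 1) × 1777 MeV = 0.46000 × 1777 MeV = 817 MeV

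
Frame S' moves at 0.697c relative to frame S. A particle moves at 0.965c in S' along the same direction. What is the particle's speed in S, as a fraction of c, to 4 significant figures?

Relativistic velocity addition: u = (u' + v)/(1 + u'v/c²)
= (0.965 + 0.697)/(1 + 0.965×0.697) = 1.662/1.67260 = 0.9937

u ≈ 0.9937c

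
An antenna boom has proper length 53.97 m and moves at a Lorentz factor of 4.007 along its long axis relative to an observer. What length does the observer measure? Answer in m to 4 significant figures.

γ = 4.007 (given)
Length contraction: L = L₀/γ = 53.97/4.007 = 13.47 m

L ≈ 13.47 m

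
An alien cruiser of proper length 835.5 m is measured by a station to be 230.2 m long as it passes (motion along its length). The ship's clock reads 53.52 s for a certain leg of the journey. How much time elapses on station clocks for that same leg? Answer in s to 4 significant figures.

Length contraction ⇒ γ = L₀/L = 835.5/230.2 = 3.62945
Time dilation: Δt = γτ₀ = 3.62945 × 53.52 s = 194.2 s

Δt ≈ 194.2 s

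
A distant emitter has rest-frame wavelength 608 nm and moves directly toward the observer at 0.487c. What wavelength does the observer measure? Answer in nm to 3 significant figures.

λ_obs ≈ 357 nm

Relativistic Doppler: λ_obs = λ_src √((1−β)/(1+β))
= 608 × √(0.51300/1.4870) = 608 × 0.58736 = 357 nm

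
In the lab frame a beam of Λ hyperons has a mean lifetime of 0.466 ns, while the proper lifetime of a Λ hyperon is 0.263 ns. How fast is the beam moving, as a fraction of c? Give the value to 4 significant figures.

γ = Δt/τ₀ = 0.466/0.263 = 1.77186
β = √(1 − 1/γ²) = √(1 − 1/1.77186²) = 0.8255

β ≈ 0.8255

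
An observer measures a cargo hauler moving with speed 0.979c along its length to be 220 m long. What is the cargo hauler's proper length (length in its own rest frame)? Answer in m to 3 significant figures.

L₀ ≈ 1080 m

γ = 1/√(1 − 0.979²) = 4.9053
L₀ = γL = 4.9053 × 220 = 1080 m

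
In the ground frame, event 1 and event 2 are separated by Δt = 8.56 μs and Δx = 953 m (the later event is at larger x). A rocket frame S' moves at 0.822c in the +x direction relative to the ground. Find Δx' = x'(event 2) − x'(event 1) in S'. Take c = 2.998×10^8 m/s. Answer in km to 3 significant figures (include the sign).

γ = 1/√(1 − 0.822²) = 1.7560
Δx' = γ(Δx − vΔt) = 1.7560 × (953 m − 0.822×(2.998×10^8 m/s)×8.56×10^-6 s)
= 1.7560 × (-1156.5 m) = -2.03 km

Δx' ≈ -2.03 km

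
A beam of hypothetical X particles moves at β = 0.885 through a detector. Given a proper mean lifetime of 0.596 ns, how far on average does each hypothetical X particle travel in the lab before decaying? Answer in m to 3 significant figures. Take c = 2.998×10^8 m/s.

γ = 1/√(1 − 0.885²) = 2.1478
Dilated lifetime: Δt = γτ₀ = 2.1478 × 0.596 ns = 1.2801 ns
d = vΔt = 0.885c × 1.2801 ns = 2.6532×10^8 m/s × 1.2801×10^-9 s = 0.340 m

d ≈ 0.340 m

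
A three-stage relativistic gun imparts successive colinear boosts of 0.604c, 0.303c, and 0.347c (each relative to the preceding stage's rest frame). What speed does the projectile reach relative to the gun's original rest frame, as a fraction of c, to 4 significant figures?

Compose boost 2: (0.303 + 0.604)/(1 + 0.303×0.604) = 0.9070/1.18301 = 0.766687
Compose boost 3: (0.347 + 0.766687)/(1 + 0.347×0.766687) = 1.11369/1.26604 = 0.8797

u ≈ 0.8797c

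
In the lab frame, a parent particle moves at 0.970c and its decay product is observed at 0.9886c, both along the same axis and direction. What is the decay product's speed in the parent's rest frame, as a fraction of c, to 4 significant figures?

Inverse velocity addition: u' = (u − v)/(1 − uv/c²)
= (0.9886 − 0.970)/(1 − 0.9886×0.970) = 0.01860/0.0410580 = 0.4530

u' ≈ 0.4530c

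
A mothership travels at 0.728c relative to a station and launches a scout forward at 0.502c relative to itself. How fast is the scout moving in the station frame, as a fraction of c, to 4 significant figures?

Compose boost 2: (0.502 + 0.728)/(1 + 0.502×0.728) = 1.230/1.36546 = 0.9008

u ≈ 0.9008c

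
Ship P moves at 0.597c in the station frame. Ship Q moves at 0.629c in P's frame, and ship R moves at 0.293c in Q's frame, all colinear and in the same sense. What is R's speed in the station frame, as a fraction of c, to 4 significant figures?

u ≈ 0.9391c

Compose boost 2: (0.629 + 0.597)/(1 + 0.629×0.597) = 1.226/1.37551 = 0.891304
Compose boost 3: (0.293 + 0.891304)/(1 + 0.293×0.891304) = 1.18430/1.26115 = 0.9391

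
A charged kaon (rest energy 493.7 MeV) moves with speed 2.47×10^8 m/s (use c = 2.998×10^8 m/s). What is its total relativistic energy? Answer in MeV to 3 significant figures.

E ≈ 871 MeV

β = v/c = 2.47×10^8 / 2.998×10^8 = 0.82388
γ = 1/√(1 − 0.82388²) = 1.7644
E = γm₀c² = 1.7644 × 493.7 MeV = 871 MeV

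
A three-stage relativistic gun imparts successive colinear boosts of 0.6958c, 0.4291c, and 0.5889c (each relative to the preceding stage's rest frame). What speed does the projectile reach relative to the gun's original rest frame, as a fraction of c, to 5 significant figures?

u ≈ 0.96359c

Compose boost 2: (0.4291 + 0.6958)/(1 + 0.4291×0.6958) = 1.1249/1.298568 = 0.8662621
Compose boost 3: (0.5889 + 0.8662621)/(1 + 0.5889×0.8662621) = 1.455162/1.510142 = 0.96359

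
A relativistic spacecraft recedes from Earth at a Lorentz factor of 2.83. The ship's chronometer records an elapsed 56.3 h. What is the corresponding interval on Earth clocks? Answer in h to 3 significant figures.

Δt ≈ 159 h

γ = 2.83 (given)
Time dilation: Δt = γτ₀ = 2.83 × 56.3 h = 159 h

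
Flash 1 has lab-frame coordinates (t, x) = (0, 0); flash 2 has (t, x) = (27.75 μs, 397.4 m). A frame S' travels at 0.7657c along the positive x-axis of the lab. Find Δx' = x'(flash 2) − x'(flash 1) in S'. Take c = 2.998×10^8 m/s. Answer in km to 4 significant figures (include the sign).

γ = 1/√(1 − 0.7657²) = 1.55473
Δx' = γ(Δx − vΔt) = 1.55473 × (397.4 m − 0.7657×(2.998×10^8 m/s)×27.75×10^-6 s)
= 1.55473 × (-5972.80 m) = -9.286 km

Δx' ≈ -9.286 km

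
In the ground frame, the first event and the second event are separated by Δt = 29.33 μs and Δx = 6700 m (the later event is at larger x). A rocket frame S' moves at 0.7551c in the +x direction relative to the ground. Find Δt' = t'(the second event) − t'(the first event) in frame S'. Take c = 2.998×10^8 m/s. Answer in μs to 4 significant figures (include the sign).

Δt' ≈ 19.00 μs

γ = 1/√(1 − 0.7551²) = 1.52530
Δt' = γ(Δt − vΔx/c²) = 1.52530 × (29.33 μs − 0.7551×6700 m / (2.998×10^8 m/s))
= 1.52530 × (12.4548 μs) = 19.00 μs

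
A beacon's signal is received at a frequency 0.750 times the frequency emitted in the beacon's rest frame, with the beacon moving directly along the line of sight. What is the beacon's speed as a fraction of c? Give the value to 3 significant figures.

f_obs/f_src = √((1−β)/(1+β)) = 0.750  ⇒  (1−β)/(1+β) = 0.56250
β = |1 − D²|/(1 + D²) = |1 − 0.56250|/(1 + 0.56250) = 0.280

β ≈ 0.280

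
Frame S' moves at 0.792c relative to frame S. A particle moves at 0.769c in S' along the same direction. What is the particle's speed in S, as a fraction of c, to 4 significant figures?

Relativistic velocity addition: u = (u' + v)/(1 + u'v/c²)
= (0.769 + 0.792)/(1 + 0.769×0.792) = 1.561/1.60905 = 0.9701

u ≈ 0.9701c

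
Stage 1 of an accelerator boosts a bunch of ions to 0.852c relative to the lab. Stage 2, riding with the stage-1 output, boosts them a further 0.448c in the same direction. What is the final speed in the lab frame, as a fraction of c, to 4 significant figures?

u ≈ 0.9409c

Compose boost 2: (0.448 + 0.852)/(1 + 0.448×0.852) = 1.300/1.38170 = 0.9409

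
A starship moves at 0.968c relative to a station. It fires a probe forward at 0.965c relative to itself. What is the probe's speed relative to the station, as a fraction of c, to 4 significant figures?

u ≈ 0.9994c

Relativistic velocity addition: u = (u' + v)/(1 + u'v/c²)
= (0.965 + 0.968)/(1 + 0.965×0.968) = 1.933/1.93412 = 0.9994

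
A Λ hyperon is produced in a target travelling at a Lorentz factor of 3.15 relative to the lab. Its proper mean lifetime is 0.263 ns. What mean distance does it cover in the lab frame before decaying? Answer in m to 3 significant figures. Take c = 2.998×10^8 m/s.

d ≈ 0.236 m

β = √(1 − 1/γ²) = √(1 − 1/3.15²) = 0.94827
Dilated lifetime: Δt = γτ₀ = 3.15 × 0.263 ns = 0.82845 ns
d = vΔt = 0.94827c × 0.82845 ns = 2.8429×10^8 m/s × 8.2845×10^-10 s = 0.236 m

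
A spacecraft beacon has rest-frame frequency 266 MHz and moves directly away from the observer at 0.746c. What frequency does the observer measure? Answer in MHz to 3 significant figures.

Relativistic Doppler: f_obs = f_src √((1−β)/(1+β))
= 266 × √(0.25400/1.7460) = 266 × 0.38141 = 101 MHz

f_obs ≈ 101 MHz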